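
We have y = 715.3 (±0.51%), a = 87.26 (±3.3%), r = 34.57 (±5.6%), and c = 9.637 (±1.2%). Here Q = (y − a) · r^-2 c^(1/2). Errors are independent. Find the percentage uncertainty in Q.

11.2%

Let u = y − a = 628.0. δu = √(δy² + δa²) = √(13.3 + 8.29) = 4.65, so δu/u = 0.00740.
Q is then a monomial in u, r, c:
δQ/Q = √((δu/u)² + (-2·δr/r)² + (½·δc/c)²) = √(5.48e-05 + 0.0125 + 3.6e-05) = 0.112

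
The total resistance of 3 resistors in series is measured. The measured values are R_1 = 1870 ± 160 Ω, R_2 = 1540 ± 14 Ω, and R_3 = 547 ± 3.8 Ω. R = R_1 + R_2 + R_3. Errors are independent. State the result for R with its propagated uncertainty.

3960 ± 161 Ω

Each term contributes (cᵢ δxᵢ)² to (δR)²:
  (δR_1)² = 25600;  (δR_2)² = 196;  (δR_3)² = 14.4
δR = √(25800) = 161 Ω
R = 3960 Ω.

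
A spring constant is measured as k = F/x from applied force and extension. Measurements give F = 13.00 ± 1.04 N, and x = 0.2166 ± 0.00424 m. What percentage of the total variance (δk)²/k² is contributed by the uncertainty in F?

(δk/k)² = (1·δF/F)² + (-1·δx/x)²
  F term: (1×0.0800)² = 0.00640
  x term: (-1×0.0196)² = 0.000383
Total = 0.00678. Share from F = 0.00640/0.00678 = 0.944.

94.4%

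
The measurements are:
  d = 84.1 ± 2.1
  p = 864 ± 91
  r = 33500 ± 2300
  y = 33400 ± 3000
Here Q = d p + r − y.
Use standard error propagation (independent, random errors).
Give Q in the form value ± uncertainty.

Let w = d·p = 72700. δw/w = √((1·δd/d)² + (1·δp/p)²) = √(0.000624 + 0.0111) = 0.108, so δw = 7870.
Q = w + r − y: δQ = √(δw² + δr² + δy²) = √(6.19e+07 + 5.29e+06 + 9e+06) = 8730
Q = 72800.

72800 ± 8730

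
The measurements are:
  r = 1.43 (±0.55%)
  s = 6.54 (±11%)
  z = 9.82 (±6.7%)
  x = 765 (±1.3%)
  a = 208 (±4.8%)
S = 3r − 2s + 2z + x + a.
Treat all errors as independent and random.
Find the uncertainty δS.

Each term contributes (cᵢ δxᵢ)² to (δS)²:
  (3·δr)² = 0.000557;  (2·δs)² = 2.07;  (2·δz)² = 1.73;  (δx)² = 98.9;  (δa)² = 99.7
δS = √(202) = 14.2

14.2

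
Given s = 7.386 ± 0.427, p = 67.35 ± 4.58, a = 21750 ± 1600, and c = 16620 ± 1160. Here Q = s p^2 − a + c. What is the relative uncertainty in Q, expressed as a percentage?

Let w = s·p^2 = 33500. δw/w = √((1·δs/s)² + (2·δp/p)²) = √(0.00334 + 0.0185) = 0.148, so δw = 4950.
Q = w − a + c: δQ = √(δw² + δa² + δc²) = √(2.45e+07 + 2.56e+06 + 1.35e+06) = 5330
Q = 28370, so δQ/Q = 5330/28370 = 0.188.

18.8%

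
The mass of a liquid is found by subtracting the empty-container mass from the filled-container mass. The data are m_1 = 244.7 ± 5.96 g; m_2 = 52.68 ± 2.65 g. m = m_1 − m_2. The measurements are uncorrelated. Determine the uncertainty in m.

6.52 g

For a sum/difference, combine absolute errors in quadrature:
  (δm_1)² = 35.5;  (δm_2)² = 7.02
δm = √(42.5) = 6.52 g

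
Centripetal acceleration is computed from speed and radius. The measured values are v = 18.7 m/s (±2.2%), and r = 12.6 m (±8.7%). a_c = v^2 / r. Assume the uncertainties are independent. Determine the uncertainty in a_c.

Products/powers → add relative errors in quadrature, weighted by exponent:
  (2·δv/v)² = (2×0.0220)² = 0.00194;  (-1·δr/r)² = (-1×0.0870)² = 0.00757
δa_c/a_c = √(0.00950) = 0.0975
a_c = 27.8 m/s^2, so δa_c = 0.0975 × 27.8 = 2.71 m/s^2.

2.71 m/s^2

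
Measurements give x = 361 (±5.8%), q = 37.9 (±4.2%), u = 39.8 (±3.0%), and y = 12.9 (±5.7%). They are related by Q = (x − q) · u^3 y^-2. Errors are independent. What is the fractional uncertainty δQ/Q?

Let w = x − q = 323. δw = √(δx² + δq²) = √(438 + 2.53) = 21.0, so δw/w = 0.0650.
Q is then a monomial in w, u, y:
δQ/Q = √((δw/w)² + (3·δu/u)² + (-2·δy/y)²) = √(0.00422 + 0.00810 + 0.0130) = 0.159

0.159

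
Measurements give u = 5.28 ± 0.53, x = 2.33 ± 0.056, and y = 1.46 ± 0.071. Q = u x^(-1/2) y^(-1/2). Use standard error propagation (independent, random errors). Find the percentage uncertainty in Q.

10.4%

Each factor contributes (exponent × relative error)² to (δQ/Q)²:
  (1·δu/u)² = (1×0.100)² = 0.0101;  (−½·δx/x)² = (-0.5×0.0240)² = 0.000144;  (−½·δy/y)² = (-0.5×0.0486)² = 0.000591
δQ/Q = √(0.0108) = 0.104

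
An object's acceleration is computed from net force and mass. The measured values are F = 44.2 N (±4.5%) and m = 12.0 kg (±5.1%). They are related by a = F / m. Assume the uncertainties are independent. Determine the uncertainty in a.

0.251 m/s^2

Since a is a product/quotient, work with relative uncertainties:
  (1·δF/F)² = (1×0.0450)² = 0.00202;  (-1·δm/m)² = (-1×0.0510)² = 0.00260
δa/a = √(0.00463) = 0.0680
a = 3.68 m/s^2, so δa = 0.0680 × 3.68 = 0.251 m/s^2.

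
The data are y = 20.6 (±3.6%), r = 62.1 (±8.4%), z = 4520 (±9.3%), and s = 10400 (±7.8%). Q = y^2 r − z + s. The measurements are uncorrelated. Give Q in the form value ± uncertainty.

Let p = y^2·r = 26400. δp/p = √((2·δy/y)² + (1·δr/r)²) = √(0.00518 + 0.00706) = 0.111, so δp = 2920.
Q = p − z + s: δQ = √(δp² + δz² + δs²) = √(8.5e+06 + 1.77e+05 + 6.58e+05) = 3060
Q = 32200.

32200 ± 3060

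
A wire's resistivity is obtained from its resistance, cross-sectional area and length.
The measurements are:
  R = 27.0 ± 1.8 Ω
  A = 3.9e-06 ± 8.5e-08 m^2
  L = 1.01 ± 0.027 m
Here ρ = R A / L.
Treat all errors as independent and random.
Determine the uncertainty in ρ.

Each factor contributes (exponent × relative error)² to (δρ/ρ)²:
  (1·δR/R)² = (1×0.0667)² = 0.00444;  (1·δA/A)² = (1×0.0218)² = 0.000475;  (-1·δL/L)² = (-1×0.0267)² = 0.000715
δρ/ρ = √(0.00563) = 0.0751
ρ = 0.000104 Ω·m, so δρ = 0.0751 × 0.000104 = 7.83e-06 Ω·m.

7.83e-06 Ω·m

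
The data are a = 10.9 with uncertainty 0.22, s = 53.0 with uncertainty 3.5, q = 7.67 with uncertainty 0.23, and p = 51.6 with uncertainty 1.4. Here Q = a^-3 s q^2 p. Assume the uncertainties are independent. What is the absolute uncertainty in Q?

Relative error in a monomial: (δQ/Q)² = Σ (nᵢ · δxᵢ/xᵢ)².
  (-3·δa/a)² = (-3×0.0202)² = 0.00367;  (1·δs/s)² = (1×0.0660)² = 0.00436;  (2·δq/q)² = (2×0.0300)² = 0.00360;  (1·δp/p)² = (1×0.0271)² = 0.000736
δQ/Q = √(0.0124) = 0.111
Q = 124, so δQ = 0.111 × 124 = 13.8.

13.8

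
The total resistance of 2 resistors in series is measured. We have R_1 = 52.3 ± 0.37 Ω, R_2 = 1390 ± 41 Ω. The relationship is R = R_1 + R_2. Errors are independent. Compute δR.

41.0 Ω

Sums and differences: (δR)² = Σ (cᵢ δxᵢ)².
  (δR_1)² = 0.137;  (δR_2)² = 1680
δR = √(1680) = 41.0 Ω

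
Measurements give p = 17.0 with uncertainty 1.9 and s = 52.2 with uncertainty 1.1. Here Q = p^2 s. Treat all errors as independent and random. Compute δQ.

3390

Since Q is a product/quotient, work with relative uncertainties:
  (2·δp/p)² = (2×0.112)² = 0.0500;  (1·δs/s)² = (1×0.0211)² = 0.000444
δQ/Q = √(0.0504) = 0.225
Q = 15100, so δQ = 0.225 × 15100 = 3390.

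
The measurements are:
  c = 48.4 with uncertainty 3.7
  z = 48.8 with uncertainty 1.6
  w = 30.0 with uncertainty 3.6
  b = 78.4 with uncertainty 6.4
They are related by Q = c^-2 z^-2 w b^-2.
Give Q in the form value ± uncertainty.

Products/powers → add relative errors in quadrature, weighted by exponent:
  (-2·δc/c)² = (-2×0.0764)² = 0.0234;  (-2·δz/z)² = (-2×0.0328)² = 0.00430;  (1·δw/w)² = (1×0.120)² = 0.0144;  (-2·δb/b)² = (-2×0.0816)² = 0.0267
δQ/Q = √(0.0687) = 0.262
Q = 8.75e-10, so δQ = 0.262 × 8.75e-10 = 2.29e-10.

(8.75 ± 2.29) × 10^-10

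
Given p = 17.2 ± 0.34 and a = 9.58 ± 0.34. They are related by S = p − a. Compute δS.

0.481

S is a linear combination, so absolute uncertainties add in quadrature:
  (δp)² = 0.116;  (δa)² = 0.116
δS = √(0.231) = 0.481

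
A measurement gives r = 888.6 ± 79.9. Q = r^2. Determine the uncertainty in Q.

Products/powers → add relative errors in quadrature, weighted by exponent:
  (2·δr/r)² = (2×0.0899)² = 0.0323
δQ/Q = √(0.0323) = 0.180
Q = 789600, so δQ = 0.180 × 789600 = 1.42e+05.

1.42e+05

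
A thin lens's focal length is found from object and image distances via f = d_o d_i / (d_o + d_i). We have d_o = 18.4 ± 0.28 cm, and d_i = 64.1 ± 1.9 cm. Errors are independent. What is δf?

0.194 cm

∂f/∂d_o = (d_i/(d_o+d_i))² = 0.604;  ∂f/∂d_i = (d_o/(d_o+d_i))² = 0.0497
δf = √((∂f/∂d_o · δd_o)² + (∂f/∂d_i · δd_i)²) = √(0.0286 + 0.00893) = 0.194 cm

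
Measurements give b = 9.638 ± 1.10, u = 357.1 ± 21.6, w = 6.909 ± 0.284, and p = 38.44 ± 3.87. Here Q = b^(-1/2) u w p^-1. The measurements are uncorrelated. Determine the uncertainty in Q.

2.83

For a monomial Q ∝ b^(-1/2), u, w, p^-1, fractional errors add in quadrature:
  (−½·δb/b)² = (-0.5×0.114)² = 0.00326;  (1·δu/u)² = (1×0.0605)² = 0.00366;  (1·δw/w)² = (1×0.0411)² = 0.00169;  (-1·δp/p)² = (-1×0.101)² = 0.0101
δQ/Q = √(0.0187) = 0.137
Q = 20.67, so δQ = 0.137 × 20.67 = 2.83.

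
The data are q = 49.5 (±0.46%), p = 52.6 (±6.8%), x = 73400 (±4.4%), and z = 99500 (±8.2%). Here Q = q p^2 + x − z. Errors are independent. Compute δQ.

Let w = q·p^2 = 1.37e+05. δw/w = √((1·δq/q)² + (2·δp/p)²) = √(2.12e-05 + 0.0185) = 0.136, so δw = 18600.
Q = w + x − z: δQ = √(δw² + δx² + δz²) = √(3.47e+08 + 1.04e+07 + 6.66e+07) = 20600

20600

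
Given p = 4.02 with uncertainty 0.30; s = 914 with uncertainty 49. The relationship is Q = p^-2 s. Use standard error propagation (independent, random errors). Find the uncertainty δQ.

8.97

Products/powers → add relative errors in quadrature, weighted by exponent:
  (-2·δp/p)² = (-2×0.0746)² = 0.0223;  (1·δs/s)² = (1×0.0536)² = 0.00287
δQ/Q = √(0.0252) = 0.159
Q = 56.6, so δQ = 0.159 × 56.6 = 8.97.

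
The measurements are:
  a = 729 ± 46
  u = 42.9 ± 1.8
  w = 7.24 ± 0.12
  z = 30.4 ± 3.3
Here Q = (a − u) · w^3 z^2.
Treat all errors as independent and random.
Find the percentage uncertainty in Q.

Let h = a − u = 686. δh = √(δa² + δu²) = √(2120 + 3.24) = 46.0, so δh/h = 0.0671.
Q is then a monomial in h, w, z:
δQ/Q = √((δh/h)² + (3·δw/w)² + (2·δz/z)²) = √(0.00450 + 0.00247 + 0.0471) = 0.233

23.3%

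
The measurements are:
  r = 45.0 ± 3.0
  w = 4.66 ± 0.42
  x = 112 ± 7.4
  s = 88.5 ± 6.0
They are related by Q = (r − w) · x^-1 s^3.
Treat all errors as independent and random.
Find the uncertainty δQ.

Let u = r − w = 40.3. δu = √(δr² + δw²) = √(9.00 + 0.176) = 3.03, so δu/u = 0.0751.
Q is then a monomial in u, x, s:
δQ/Q = √((δu/u)² + (-1·δx/x)² + (3·δs/s)²) = √(0.00564 + 0.00437 + 0.0414) = 0.227
Q = 2.5e+05, so δQ = 0.227 × 2.5e+05 = 56600.

56600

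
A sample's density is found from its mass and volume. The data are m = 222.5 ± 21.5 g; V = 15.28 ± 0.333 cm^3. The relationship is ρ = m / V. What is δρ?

1.44 g/cm^3

Products/powers → add relative errors in quadrature, weighted by exponent:
  (1·δm/m)² = (1×0.0966)² = 0.00934;  (-1·δV/V)² = (-1×0.0218)² = 0.000475
δρ/ρ = √(0.00981) = 0.0991
ρ = 14.56 g/cm^3, so δρ = 0.0991 × 14.56 = 1.44 g/cm^3.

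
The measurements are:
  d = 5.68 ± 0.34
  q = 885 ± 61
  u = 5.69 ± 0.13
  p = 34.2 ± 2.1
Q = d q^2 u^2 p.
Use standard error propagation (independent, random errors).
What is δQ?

Relative error in a monomial: (δQ/Q)² = Σ (nᵢ · δxᵢ/xᵢ)².
  (1·δd/d)² = (1×0.0599)² = 0.00358;  (2·δq/q)² = (2×0.0689)² = 0.0190;  (2·δu/u)² = (2×0.0228)² = 0.00209;  (1·δp/p)² = (1×0.0614)² = 0.00377
δQ/Q = √(0.0284) = 0.169
Q = 4.93e+09, so δQ = 0.169 × 4.93e+09 = 8.31e+08.

8.31e+08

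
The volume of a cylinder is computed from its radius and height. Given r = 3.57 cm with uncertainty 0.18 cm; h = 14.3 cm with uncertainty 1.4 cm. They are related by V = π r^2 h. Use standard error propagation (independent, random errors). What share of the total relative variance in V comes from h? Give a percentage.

(δV/V)² = (2·δr/r)² + (1·δh/h)²
  r term: (2×0.0504)² = 0.0102
  h term: (1×0.0979)² = 0.00958
Total = 0.0198. Share from h = 0.00958/0.0198 = 0.485.

48.5%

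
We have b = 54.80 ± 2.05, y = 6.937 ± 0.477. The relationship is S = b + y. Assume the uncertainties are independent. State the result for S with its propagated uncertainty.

Sums and differences: (δS)² = Σ (cᵢ δxᵢ)².
  (δb)² = 4.20;  (δy)² = 0.228
δS = √(4.43) = 2.10
S = 61.74.

61.74 ± 2.10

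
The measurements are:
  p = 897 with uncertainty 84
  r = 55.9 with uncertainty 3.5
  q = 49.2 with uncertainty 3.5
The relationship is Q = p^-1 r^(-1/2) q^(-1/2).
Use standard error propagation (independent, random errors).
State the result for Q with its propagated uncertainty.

(2.13 ± 0.223) × 10^-5

For a monomial Q ∝ p^-1, r^(-1/2), q^(-1/2), fractional errors add in quadrature:
  (-1·δp/p)² = (-1×0.0936)² = 0.00877;  (−½·δr/r)² = (-0.5×0.0626)² = 0.000980;  (−½·δq/q)² = (-0.5×0.0711)² = 0.00127
δQ/Q = √(0.0110) = 0.105
Q = 2.13e-05, so δQ = 0.105 × 2.13e-05 = 2.23e-06.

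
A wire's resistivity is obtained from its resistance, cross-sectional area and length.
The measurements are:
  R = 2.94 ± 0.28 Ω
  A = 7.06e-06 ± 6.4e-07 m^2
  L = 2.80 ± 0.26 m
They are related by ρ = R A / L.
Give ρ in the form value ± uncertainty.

Each factor contributes (exponent × relative error)² to (δρ/ρ)²:
  (1·δR/R)² = (1×0.0952)² = 0.00907;  (1·δA/A)² = (1×0.0907)² = 0.00822;  (-1·δL/L)² = (-1×0.0929)² = 0.00862
δρ/ρ = √(0.0259) = 0.161
ρ = 7.41e-06 Ω·m, so δρ = 0.161 × 7.41e-06 = 1.19e-06 Ω·m.

(7.41 ± 1.19) × 10^-6 Ω·m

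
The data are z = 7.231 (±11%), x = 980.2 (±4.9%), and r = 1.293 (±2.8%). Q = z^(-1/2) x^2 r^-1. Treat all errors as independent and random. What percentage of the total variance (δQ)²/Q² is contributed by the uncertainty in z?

22.6%

(δQ/Q)² = (−½·δz/z)² + (2·δx/x)² + (-1·δr/r)²
  z term: (-0.5×0.110)² = 0.00302
  x term: (2×0.0490)² = 0.00960
  r term: (-1×0.0280)² = 0.000784
Total = 0.0134. Share from z = 0.00302/0.0134 = 0.226.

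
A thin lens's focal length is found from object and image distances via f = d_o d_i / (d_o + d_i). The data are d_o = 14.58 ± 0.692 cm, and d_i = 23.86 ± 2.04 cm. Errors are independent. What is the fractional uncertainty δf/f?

∂f/∂d_o = (d_i/(d_o+d_i))² = 0.385;  ∂f/∂d_i = (d_o/(d_o+d_i))² = 0.144
δf = √((∂f/∂d_o · δd_o)² + (∂f/∂d_i · δd_i)²) = √(0.0711 + 0.0861) = 0.397 cm
f = 9.050 cm, so δf/f = 0.397/9.050 = 0.0438.

0.0438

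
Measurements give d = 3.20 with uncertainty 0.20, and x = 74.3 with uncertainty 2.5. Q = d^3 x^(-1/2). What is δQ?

Q is a product of powers, so relative uncertainties combine in quadrature:
  (3·δd/d)² = (3×0.0625)² = 0.0352;  (−½·δx/x)² = (-0.5×0.0336)² = 0.000283
δQ/Q = √(0.0354) = 0.188
Q = 3.80, so δQ = 0.188 × 3.80 = 0.716.

0.716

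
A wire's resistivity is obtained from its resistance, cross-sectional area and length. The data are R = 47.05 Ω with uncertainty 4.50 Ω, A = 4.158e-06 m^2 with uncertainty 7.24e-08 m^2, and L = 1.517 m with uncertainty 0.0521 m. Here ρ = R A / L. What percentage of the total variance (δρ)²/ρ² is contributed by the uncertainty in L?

(δρ/ρ)² = (1·δR/R)² + (1·δA/A)² + (-1·δL/L)²
  R term: (1×0.0956)² = 0.00915
  A term: (1×0.0174)² = 0.000303
  L term: (-1×0.0343)² = 0.00118
Total = 0.0106. Share from L = 0.00118/0.0106 = 0.111.

11.1%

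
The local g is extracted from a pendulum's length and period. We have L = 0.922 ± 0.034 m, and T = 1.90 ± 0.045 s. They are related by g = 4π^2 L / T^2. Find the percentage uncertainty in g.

Each factor contributes (exponent × relative error)² to (δg/g)²:
  (1·δL/L)² = (1×0.0369)² = 0.00136;  (-2·δT/T)² = (-2×0.0237)² = 0.00224
δg/g = √(0.00360) = 0.0600

6.00%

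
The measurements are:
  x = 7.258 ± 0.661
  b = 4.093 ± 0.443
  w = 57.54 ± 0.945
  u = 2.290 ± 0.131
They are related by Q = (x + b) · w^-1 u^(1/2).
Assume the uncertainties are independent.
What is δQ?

Let h = x + b = 11.35. δh = √(δx² + δb²) = √(0.437 + 0.196) = 0.796, so δh/h = 0.0701.
Q is then a monomial in h, w, u:
δQ/Q = √((δh/h)² + (-1·δw/w)² + (½·δu/u)²) = √(0.00491 + 0.000270 + 0.000818) = 0.0775
Q = 0.2985, so δQ = 0.0775 × 0.2985 = 0.0231.

0.0231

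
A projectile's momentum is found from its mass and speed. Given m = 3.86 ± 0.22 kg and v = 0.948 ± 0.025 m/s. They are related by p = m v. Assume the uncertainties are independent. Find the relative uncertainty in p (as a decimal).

Each factor contributes (exponent × relative error)² to (δp/p)²:
  (1·δm/m)² = (1×0.0570)² = 0.00325;  (1·δv/v)² = (1×0.0264)² = 0.000695
δp/p = √(0.00394) = 0.0628

0.0628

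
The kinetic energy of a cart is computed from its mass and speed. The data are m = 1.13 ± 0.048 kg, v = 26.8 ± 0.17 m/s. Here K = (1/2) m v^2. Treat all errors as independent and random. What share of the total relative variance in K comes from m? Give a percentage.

(δK/K)² = (1·δm/m)² + (2·δv/v)²
  m term: (1×0.0425)² = 0.00180
  v term: (2×0.00634)² = 0.000161
Total = 0.00197. Share from m = 0.00180/0.00197 = 0.918.

91.8%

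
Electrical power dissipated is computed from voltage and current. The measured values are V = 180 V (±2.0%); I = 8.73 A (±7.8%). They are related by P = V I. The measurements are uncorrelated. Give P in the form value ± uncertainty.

1570 ± 127 W

Since P is a product/quotient, work with relative uncertainties:
  (1·δV/V)² = (1×0.0200)² = 0.000400;  (1·δI/I)² = (1×0.0780)² = 0.00608
δP/P = √(0.00648) = 0.0805
P = 1570 W, so δP = 0.0805 × 1570 = 127 W.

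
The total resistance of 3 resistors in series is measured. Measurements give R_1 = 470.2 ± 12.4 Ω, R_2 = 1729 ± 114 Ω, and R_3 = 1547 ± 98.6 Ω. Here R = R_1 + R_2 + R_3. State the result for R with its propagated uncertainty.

Absolute uncertainties add in quadrature for a linear combination:
  (δR_1)² = 154;  (δR_2)² = 13000;  (δR_3)² = 9720
δR = √(22900) = 151 Ω
R = 3746 Ω.

3746 ± 151 Ω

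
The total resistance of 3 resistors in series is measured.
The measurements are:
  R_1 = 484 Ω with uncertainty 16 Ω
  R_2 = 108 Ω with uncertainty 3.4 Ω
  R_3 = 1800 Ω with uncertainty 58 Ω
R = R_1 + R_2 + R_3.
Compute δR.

60.3 Ω

Absolute uncertainties add in quadrature for a linear combination:
  (δR_1)² = 256;  (δR_2)² = 11.6;  (δR_3)² = 3360
δR = √(3630) = 60.3 Ω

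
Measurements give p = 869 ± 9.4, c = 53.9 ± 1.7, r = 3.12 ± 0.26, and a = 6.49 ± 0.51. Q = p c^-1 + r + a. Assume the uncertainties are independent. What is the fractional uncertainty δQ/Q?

Let w = p·c^-1 = 16.1. δw/w = √((1·δp/p)² + (-1·δc/c)²) = √(0.000117 + 0.000995) = 0.0333, so δw = 0.538.
Q = w + r + a: δQ = √(δw² + δr² + δa²) = √(0.289 + 0.0676 + 0.260) = 0.785
Q = 25.7, so δQ/Q = 0.785/25.7 = 0.0305.

0.0305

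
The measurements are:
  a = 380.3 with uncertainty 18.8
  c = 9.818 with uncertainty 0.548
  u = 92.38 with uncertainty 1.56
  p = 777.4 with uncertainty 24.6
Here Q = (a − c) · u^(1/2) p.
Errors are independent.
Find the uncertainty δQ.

1.67e+05

Let w = a − c = 370.5. δw = √(δa² + δc²) = √(353 + 0.300) = 18.8, so δw/w = 0.0508.
Q is then a monomial in w, u, p:
δQ/Q = √((δw/w)² + (½·δu/u)² + (1·δp/p)²) = √(0.00258 + 7.13e-05 + 0.00100) = 0.0604
Q = 2.768e+06, so δQ = 0.0604 × 2.768e+06 = 1.67e+05.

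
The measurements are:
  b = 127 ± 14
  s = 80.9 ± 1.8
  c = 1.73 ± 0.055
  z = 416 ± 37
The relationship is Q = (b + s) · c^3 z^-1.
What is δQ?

0.380

Let u = b + s = 208. δu = √(δb² + δs²) = √(196 + 3.24) = 14.1, so δu/u = 0.0679.
Q is then a monomial in u, c, z:
δQ/Q = √((δu/u)² + (3·δc/c)² + (-1·δz/z)²) = √(0.00461 + 0.00910 + 0.00791) = 0.147
Q = 2.59, so δQ = 0.147 × 2.59 = 0.380.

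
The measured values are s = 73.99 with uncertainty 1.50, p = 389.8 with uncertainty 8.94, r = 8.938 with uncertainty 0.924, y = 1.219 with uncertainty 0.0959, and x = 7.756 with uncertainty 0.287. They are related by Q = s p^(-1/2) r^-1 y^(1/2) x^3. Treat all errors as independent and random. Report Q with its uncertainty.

216.0 ± 34.2

Q is a product of powers, so relative uncertainties combine in quadrature:
  (1·δs/s)² = (1×0.0203)² = 0.000411;  (−½·δp/p)² = (-0.5×0.0229)² = 0.000132;  (-1·δr/r)² = (-1×0.103)² = 0.0107;  (½·δy/y)² = (0.5×0.0787)² = 0.00155;  (3·δx/x)² = (3×0.0370)² = 0.0123
δQ/Q = √(0.0251) = 0.158
Q = 216.0, so δQ = 0.158 × 216.0 = 34.2.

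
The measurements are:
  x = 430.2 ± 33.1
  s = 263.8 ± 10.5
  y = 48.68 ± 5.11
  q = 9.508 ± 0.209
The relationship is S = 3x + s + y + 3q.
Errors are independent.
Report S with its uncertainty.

1632 ± 100.0

For a sum/difference, combine absolute errors in quadrature:
  (3·δx)² = 9860;  (δs)² = 110;  (δy)² = 26.1;  (3·δq)² = 0.393
δS = √(10000) = 100.0
S = 1632.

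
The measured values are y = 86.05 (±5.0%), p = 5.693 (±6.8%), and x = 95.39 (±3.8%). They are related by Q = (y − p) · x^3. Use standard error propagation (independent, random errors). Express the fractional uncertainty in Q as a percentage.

12.6%

Let u = y − p = 80.36. δu = √(δy² + δp²) = √(18.5 + 0.150) = 4.32, so δu/u = 0.0538.
Q is then a monomial in u, x:
δQ/Q = √((δu/u)² + (3·δx/x)²) = √(0.00289 + 0.0130) = 0.126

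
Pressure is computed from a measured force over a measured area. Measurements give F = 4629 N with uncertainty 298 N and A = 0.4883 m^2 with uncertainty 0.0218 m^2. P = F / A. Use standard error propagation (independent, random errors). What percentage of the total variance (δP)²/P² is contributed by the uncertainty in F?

67.5%

(δP/P)² = (1·δF/F)² + (-1·δA/A)²
  F term: (1×0.0644)² = 0.00414
  A term: (-1×0.0446)² = 0.00199
Total = 0.00614. Share from F = 0.00414/0.00614 = 0.675.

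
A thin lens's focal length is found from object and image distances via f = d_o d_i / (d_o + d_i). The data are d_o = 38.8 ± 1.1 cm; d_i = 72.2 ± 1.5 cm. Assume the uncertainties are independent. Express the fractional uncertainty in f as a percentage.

∂f/∂d_o = (d_i/(d_o+d_i))² = 0.423;  ∂f/∂d_i = (d_o/(d_o+d_i))² = 0.122
δf = √((∂f/∂d_o · δd_o)² + (∂f/∂d_i · δd_i)²) = √(0.217 + 0.0336) = 0.500 cm
f = 25.2 cm, so δf/f = 0.500/25.2 = 0.0198.

1.98%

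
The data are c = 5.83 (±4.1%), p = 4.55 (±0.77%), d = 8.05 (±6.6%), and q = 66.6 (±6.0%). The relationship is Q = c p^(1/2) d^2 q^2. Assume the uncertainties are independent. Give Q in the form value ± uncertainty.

Q is a product of powers, so relative uncertainties combine in quadrature:
  (1·δc/c)² = (1×0.0410)² = 0.00168;  (½·δp/p)² = (0.5×0.00770)² = 1.48e-05;  (2·δd/d)² = (2×0.0660)² = 0.0174;  (2·δq/q)² = (2×0.0600)² = 0.0144
δQ/Q = √(0.0335) = 0.183
Q = 3.57e+06, so δQ = 0.183 × 3.57e+06 = 6.54e+05.

(3.57 ± 0.654) × 10^6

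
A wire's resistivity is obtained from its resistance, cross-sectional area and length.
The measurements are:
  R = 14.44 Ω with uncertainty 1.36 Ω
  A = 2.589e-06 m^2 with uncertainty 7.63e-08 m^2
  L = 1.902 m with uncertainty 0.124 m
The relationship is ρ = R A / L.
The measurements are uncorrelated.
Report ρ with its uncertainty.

(1.966 ± 0.232) × 10^-5 Ω·m

For a monomial ρ ∝ R, A, L^-1, fractional errors add in quadrature:
  (1·δR/R)² = (1×0.0942)² = 0.00887;  (1·δA/A)² = (1×0.0295)² = 0.000869;  (-1·δL/L)² = (-1×0.0652)² = 0.00425
δρ/ρ = √(0.0140) = 0.118
ρ = 1.966e-05 Ω·m, so δρ = 0.118 × 1.966e-05 = 2.32e-06 Ω·m.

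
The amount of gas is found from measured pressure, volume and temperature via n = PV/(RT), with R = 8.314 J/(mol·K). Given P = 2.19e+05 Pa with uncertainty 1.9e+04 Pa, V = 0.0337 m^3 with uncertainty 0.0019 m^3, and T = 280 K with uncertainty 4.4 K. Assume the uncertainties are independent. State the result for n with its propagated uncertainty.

Each factor contributes (exponent × relative error)² to (δn/n)²:
  (1·δP/P)² = (1×0.0868)² = 0.00753;  (1·δV/V)² = (1×0.0564)² = 0.00318;  (-1·δT/T)² = (-1×0.0157)² = 0.000247
δn/n = √(0.0110) = 0.105
n = 3.17 mol, so δn = 0.105 × 3.17 = 0.332 mol.

3.17 ± 0.332 mol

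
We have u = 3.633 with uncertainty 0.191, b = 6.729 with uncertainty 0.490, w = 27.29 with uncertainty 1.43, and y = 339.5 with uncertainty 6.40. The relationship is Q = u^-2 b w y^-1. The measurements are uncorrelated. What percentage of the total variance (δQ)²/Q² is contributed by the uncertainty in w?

14.1%

(δQ/Q)² = (-2·δu/u)² + (1·δb/b)² + (1·δw/w)² + (-1·δy/y)²
  u term: (-2×0.0526)² = 0.0111
  b term: (1×0.0728)² = 0.00530
  w term: (1×0.0524)² = 0.00275
  y term: (-1×0.0189)² = 0.000355
Total = 0.0195. Share from w = 0.00275/0.0195 = 0.141.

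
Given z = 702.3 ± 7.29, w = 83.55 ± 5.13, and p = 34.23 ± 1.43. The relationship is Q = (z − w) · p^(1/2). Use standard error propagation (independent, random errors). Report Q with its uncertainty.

3620 ± 91.9

Let u = z − w = 618.8. δu = √(δz² + δw²) = √(53.1 + 26.3) = 8.91, so δu/u = 0.0144.
Q is then a monomial in u, p:
δQ/Q = √((δu/u)² + (½·δp/p)²) = √(0.000208 + 0.000436) = 0.0254
Q = 3620, so δQ = 0.0254 × 3620 = 91.9.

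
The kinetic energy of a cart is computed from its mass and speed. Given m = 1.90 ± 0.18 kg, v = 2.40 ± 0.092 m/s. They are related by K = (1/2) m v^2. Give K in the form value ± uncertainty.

For a monomial K ∝ m, v^2, fractional errors add in quadrature:
  (1·δm/m)² = (1×0.0947)² = 0.00898;  (2·δv/v)² = (2×0.0383)² = 0.00588
δK/K = √(0.0149) = 0.122
K = 5.47 J, so δK = 0.122 × 5.47 = 0.667 J.

5.47 ± 0.667 J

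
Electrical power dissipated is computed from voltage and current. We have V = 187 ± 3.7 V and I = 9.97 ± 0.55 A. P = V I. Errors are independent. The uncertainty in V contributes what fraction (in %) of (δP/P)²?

11.4%

(δP/P)² = (1·δV/V)² + (1·δI/I)²
  V term: (1×0.0198)² = 0.000391
  I term: (1×0.0552)² = 0.00304
Total = 0.00343. Share from V = 0.000391/0.00343 = 0.114.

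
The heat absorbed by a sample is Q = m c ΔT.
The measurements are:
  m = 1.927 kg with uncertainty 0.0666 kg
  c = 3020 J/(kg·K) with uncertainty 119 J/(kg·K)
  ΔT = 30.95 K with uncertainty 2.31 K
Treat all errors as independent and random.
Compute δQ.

Relative error in a monomial: (δQ/Q)² = Σ (nᵢ · δxᵢ/xᵢ)².
  (1·δm/m)² = (1×0.0346)² = 0.00119;  (1·δc/c)² = (1×0.0394)² = 0.00155;  (1·δΔT/ΔT)² = (1×0.0746)² = 0.00557
δQ/Q = √(0.00832) = 0.0912
Q = 180100 J, so δQ = 0.0912 × 180100 = 16400 J.

16400 J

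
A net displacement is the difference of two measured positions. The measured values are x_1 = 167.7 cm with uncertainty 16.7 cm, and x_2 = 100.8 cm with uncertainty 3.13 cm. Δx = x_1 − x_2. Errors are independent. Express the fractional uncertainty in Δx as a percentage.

Each term contributes (cᵢ δxᵢ)² to (δΔx)²:
  (δx_1)² = 279;  (δx_2)² = 9.80
δΔx = √(289) = 17.0 cm
Δx = 66.90 cm, so δΔx/Δx = 17.0/66.90 = 0.254.

25.4%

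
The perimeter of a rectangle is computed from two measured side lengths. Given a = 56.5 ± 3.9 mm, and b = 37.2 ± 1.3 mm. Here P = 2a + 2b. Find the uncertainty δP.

For a sum/difference, combine absolute errors in quadrature:
  (2·δa)² = 60.8;  (2·δb)² = 6.76
δP = √(67.6) = 8.22 mm

8.22 mm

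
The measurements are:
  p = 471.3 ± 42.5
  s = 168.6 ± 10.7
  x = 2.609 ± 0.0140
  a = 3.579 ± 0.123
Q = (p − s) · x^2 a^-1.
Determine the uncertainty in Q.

85.9

Let u = p − s = 302.7. δu = √(δp² + δs²) = √(1810 + 114) = 43.8, so δu/u = 0.145.
Q is then a monomial in u, x, a:
δQ/Q = √((δu/u)² + (2·δx/x)² + (-1·δa/a)²) = √(0.0210 + 0.000115 + 0.00118) = 0.149
Q = 575.7, so δQ = 0.149 × 575.7 = 85.9.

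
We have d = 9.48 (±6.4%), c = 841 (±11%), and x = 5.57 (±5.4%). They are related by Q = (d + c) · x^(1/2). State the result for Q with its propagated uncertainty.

Let u = d + c = 850. δu = √(δd² + δc²) = √(0.368 + 8560) = 92.5, so δu/u = 0.109.
Q is then a monomial in u, x:
δQ/Q = √((δu/u)² + (½·δx/x)²) = √(0.0118 + 0.000729) = 0.112
Q = 2010, so δQ = 0.112 × 2010 = 225.

2010 ± 225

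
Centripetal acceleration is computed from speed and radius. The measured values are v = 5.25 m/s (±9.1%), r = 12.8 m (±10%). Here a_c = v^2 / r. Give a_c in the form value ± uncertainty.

2.15 ± 0.447 m/s^2

Relative error in a monomial: (δa_c/a_c)² = Σ (nᵢ · δxᵢ/xᵢ)².
  (2·δv/v)² = (2×0.0910)² = 0.0331;  (-1·δr/r)² = (-1×0.100)² = 0.0100
δa_c/a_c = √(0.0431) = 0.208
a_c = 2.15 m/s^2, so δa_c = 0.208 × 2.15 = 0.447 m/s^2.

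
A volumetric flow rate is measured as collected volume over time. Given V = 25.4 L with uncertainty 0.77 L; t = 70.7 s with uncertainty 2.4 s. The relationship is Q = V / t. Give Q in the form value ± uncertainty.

Q is a product of powers, so relative uncertainties combine in quadrature:
  (1·δV/V)² = (1×0.0303)² = 0.000919;  (-1·δt/t)² = (-1×0.0339)² = 0.00115
δQ/Q = √(0.00207) = 0.0455
Q = 0.359 L/s, so δQ = 0.0455 × 0.359 = 0.0164 L/s.

0.359 ± 0.0164 L/s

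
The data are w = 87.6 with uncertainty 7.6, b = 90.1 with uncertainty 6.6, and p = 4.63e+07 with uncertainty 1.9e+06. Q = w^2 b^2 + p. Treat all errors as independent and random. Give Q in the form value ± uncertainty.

(1.09 ± 0.143) × 10^8

Let h = w^2·b^2 = 6.23e+07. δh/h = √((2·δw/w)² + (2·δb/b)²) = √(0.0301 + 0.0215) = 0.227, so δh = 1.41e+07.
Q = h + p: δQ = √(δh² + δp²) = √(2e+14 + 3.61e+12) = 1.43e+07
Q = 1.09e+08.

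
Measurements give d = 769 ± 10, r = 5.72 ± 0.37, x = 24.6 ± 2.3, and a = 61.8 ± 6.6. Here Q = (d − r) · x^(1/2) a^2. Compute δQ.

Let u = d − r = 763. δu = √(δd² + δr²) = √(100 + 0.137) = 10.0, so δu/u = 0.0131.
Q is then a monomial in u, x, a:
δQ/Q = √((δu/u)² + (½·δx/x)² + (2·δa/a)²) = √(0.000172 + 0.00219 + 0.0456) = 0.219
Q = 1.45e+07, so δQ = 0.219 × 1.45e+07 = 3.17e+06.

3.17e+06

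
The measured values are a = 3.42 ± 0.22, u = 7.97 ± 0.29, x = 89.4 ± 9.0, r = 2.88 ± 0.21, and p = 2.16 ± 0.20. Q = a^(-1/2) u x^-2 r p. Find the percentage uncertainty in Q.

23.8%

For a monomial Q ∝ a^(-1/2), u, x^-2, r, p, fractional errors add in quadrature:
  (−½·δa/a)² = (-0.5×0.0643)² = 0.00103;  (1·δu/u)² = (1×0.0364)² = 0.00132;  (-2·δx/x)² = (-2×0.101)² = 0.0405;  (1·δr/r)² = (1×0.0729)² = 0.00532;  (1·δp/p)² = (1×0.0926)² = 0.00857
δQ/Q = √(0.0568) = 0.238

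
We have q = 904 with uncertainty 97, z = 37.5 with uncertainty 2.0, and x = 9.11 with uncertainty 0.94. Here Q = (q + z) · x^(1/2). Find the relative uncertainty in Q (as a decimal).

Let u = q + z = 942. δu = √(δq² + δz²) = √(9410 + 4.00) = 97.0, so δu/u = 0.103.
Q is then a monomial in u, x:
δQ/Q = √((δu/u)² + (½·δx/x)²) = √(0.0106 + 0.00266) = 0.115

0.115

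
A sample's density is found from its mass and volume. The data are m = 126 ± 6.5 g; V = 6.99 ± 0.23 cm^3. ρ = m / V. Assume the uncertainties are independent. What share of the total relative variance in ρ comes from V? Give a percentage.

(δρ/ρ)² = (1·δm/m)² + (-1·δV/V)²
  m term: (1×0.0516)² = 0.00266
  V term: (-1×0.0329)² = 0.00108
Total = 0.00374. Share from V = 0.00108/0.00374 = 0.289.

28.9%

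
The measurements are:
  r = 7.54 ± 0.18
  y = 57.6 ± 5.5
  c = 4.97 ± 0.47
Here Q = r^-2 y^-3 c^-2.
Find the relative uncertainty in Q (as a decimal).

0.347

Products/powers → add relative errors in quadrature, weighted by exponent:
  (-2·δr/r)² = (-2×0.0239)² = 0.00228;  (-3·δy/y)² = (-3×0.0955)² = 0.0821;  (-2·δc/c)² = (-2×0.0946)² = 0.0358
δQ/Q = √(0.120) = 0.347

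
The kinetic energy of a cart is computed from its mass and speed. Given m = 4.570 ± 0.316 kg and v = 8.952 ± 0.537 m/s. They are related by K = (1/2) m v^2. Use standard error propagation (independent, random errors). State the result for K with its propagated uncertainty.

Each factor contributes (exponent × relative error)² to (δK/K)²:
  (1·δm/m)² = (1×0.0691)² = 0.00478;  (2·δv/v)² = (2×0.0600)² = 0.0144
δK/K = √(0.0192) = 0.138
K = 183.1 J, so δK = 0.138 × 183.1 = 25.4 J.

183.1 ± 25.4 J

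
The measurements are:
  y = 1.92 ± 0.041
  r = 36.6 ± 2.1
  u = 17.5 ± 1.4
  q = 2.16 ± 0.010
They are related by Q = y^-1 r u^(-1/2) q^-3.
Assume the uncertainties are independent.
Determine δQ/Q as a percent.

Q is a product of powers, so relative uncertainties combine in quadrature:
  (-1·δy/y)² = (-1×0.0214)² = 0.000456;  (1·δr/r)² = (1×0.0574)² = 0.00329;  (−½·δu/u)² = (-0.5×0.0800)² = 0.00160;  (-3·δq/q)² = (-3×0.00463)² = 0.000193
δQ/Q = √(0.00554) = 0.0744

7.44%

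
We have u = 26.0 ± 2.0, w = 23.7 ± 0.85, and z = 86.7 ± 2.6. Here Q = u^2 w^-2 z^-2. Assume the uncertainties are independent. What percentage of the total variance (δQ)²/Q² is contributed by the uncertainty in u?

73.0%

(δQ/Q)² = (2·δu/u)² + (-2·δw/w)² + (-2·δz/z)²
  u term: (2×0.0769)² = 0.0237
  w term: (-2×0.0359)² = 0.00515
  z term: (-2×0.0300)² = 0.00360
Total = 0.0324. Share from u = 0.0237/0.0324 = 0.730.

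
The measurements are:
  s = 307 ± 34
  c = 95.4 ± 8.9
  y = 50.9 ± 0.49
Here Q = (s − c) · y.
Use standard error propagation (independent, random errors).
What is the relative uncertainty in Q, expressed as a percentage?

Let u = s − c = 212. δu = √(δs² + δc²) = √(1160 + 79.2) = 35.1, so δu/u = 0.166.
Q is then a monomial in u, y:
δQ/Q = √((δu/u)² + (1·δy/y)²) = √(0.0276 + 9.27e-05) = 0.166

16.6%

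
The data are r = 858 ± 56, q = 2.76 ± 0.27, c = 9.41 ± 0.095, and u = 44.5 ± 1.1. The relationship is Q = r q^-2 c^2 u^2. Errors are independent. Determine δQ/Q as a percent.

21.3%

Products/powers → add relative errors in quadrature, weighted by exponent:
  (1·δr/r)² = (1×0.0653)² = 0.00426;  (-2·δq/q)² = (-2×0.0978)² = 0.0383;  (2·δc/c)² = (2×0.0101)² = 0.000408;  (2·δu/u)² = (2×0.0247)² = 0.00244
δQ/Q = √(0.0454) = 0.213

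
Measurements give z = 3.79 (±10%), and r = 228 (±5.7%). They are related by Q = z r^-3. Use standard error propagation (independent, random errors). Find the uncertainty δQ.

Since Q is a product/quotient, work with relative uncertainties:
  (1·δz/z)² = (1×0.100)² = 0.0100;  (-3·δr/r)² = (-3×0.0570)² = 0.0292
δQ/Q = √(0.0392) = 0.198
Q = 3.2e-07, so δQ = 0.198 × 3.2e-07 = 6.33e-08.

6.33e-08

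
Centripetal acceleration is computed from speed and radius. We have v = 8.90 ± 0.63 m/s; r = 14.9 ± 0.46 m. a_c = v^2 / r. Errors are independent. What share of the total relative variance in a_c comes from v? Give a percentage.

(δa_c/a_c)² = (2·δv/v)² + (-1·δr/r)²
  v term: (2×0.0708)² = 0.0200
  r term: (-1×0.0309)² = 0.000953
Total = 0.0210. Share from v = 0.0200/0.0210 = 0.955.

95.5%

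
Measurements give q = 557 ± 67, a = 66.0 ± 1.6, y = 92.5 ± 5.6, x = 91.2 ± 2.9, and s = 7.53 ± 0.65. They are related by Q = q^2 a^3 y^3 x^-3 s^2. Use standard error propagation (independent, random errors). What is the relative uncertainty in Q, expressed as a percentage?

For a monomial Q ∝ q^2, a^3, y^3, x^-3, s^2, fractional errors add in quadrature:
  (2·δq/q)² = (2×0.120)² = 0.0579;  (3·δa/a)² = (3×0.0242)² = 0.00529;  (3·δy/y)² = (3×0.0605)² = 0.0330;  (-3·δx/x)² = (-3×0.0318)² = 0.00910;  (2·δs/s)² = (2×0.0863)² = 0.0298
δQ/Q = √(0.135) = 0.368

36.8%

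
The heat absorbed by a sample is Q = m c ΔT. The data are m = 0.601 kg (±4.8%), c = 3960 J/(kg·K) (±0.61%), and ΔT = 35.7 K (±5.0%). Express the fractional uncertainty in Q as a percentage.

Relative error in a monomial: (δQ/Q)² = Σ (nᵢ · δxᵢ/xᵢ)².
  (1·δm/m)² = (1×0.0480)² = 0.00230;  (1·δc/c)² = (1×0.00610)² = 3.72e-05;  (1·δΔT/ΔT)² = (1×0.0500)² = 0.00250
δQ/Q = √(0.00484) = 0.0696

6.96%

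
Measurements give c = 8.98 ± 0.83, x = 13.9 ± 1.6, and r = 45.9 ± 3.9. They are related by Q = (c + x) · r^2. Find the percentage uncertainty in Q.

18.7%

Let u = c + x = 22.9. δu = √(δc² + δx²) = √(0.689 + 2.56) = 1.80, so δu/u = 0.0788.
Q is then a monomial in u, r:
δQ/Q = √((δu/u)² + (2·δr/r)²) = √(0.00621 + 0.0289) = 0.187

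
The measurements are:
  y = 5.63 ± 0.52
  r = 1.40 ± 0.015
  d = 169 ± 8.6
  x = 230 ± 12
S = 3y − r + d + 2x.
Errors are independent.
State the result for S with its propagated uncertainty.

644 ± 25.5

For a sum/difference, combine absolute errors in quadrature:
  (3·δy)² = 2.43;  (δr)² = 0.000225;  (δd)² = 74.0;  (2·δx)² = 576
δS = √(652) = 25.5
S = 644.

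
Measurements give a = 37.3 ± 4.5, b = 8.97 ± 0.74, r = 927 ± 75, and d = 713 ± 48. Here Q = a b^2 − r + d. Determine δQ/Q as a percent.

22.2%

Let p = a·b^2 = 3000. δp/p = √((1·δa/a)² + (2·δb/b)²) = √(0.0146 + 0.0272) = 0.204, so δp = 613.
Q = p − r + d: δQ = √(δp² + δr² + δd²) = √(3.76e+05 + 5620 + 2300) = 620
Q = 2790, so δQ/Q = 620/2790 = 0.222.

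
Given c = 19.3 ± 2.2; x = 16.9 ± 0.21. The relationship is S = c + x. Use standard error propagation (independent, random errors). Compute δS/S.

0.0610

Absolute uncertainties add in quadrature for a linear combination:
  (δc)² = 4.84;  (δx)² = 0.0441
δS = √(4.88) = 2.21
S = 36.2, so δS/S = 2.21/36.2 = 0.0610.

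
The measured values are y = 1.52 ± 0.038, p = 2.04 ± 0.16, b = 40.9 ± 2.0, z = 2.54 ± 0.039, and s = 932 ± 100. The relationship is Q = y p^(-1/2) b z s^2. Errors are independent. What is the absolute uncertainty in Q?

Products/powers → add relative errors in quadrature, weighted by exponent:
  (1·δy/y)² = (1×0.0250)² = 0.000625;  (−½·δp/p)² = (-0.5×0.0784)² = 0.00154;  (1·δb/b)² = (1×0.0489)² = 0.00239;  (1·δz/z)² = (1×0.0154)² = 0.000236;  (2·δs/s)² = (2×0.107)² = 0.0460
δQ/Q = √(0.0508) = 0.225
Q = 9.6e+07, so δQ = 0.225 × 9.6e+07 = 2.17e+07.

2.17e+07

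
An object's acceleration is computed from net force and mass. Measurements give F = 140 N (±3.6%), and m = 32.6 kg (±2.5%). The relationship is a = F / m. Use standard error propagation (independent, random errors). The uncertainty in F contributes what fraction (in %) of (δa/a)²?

(δa/a)² = (1·δF/F)² + (-1·δm/m)²
  F term: (1×0.0360)² = 0.00130
  m term: (-1×0.0250)² = 0.000625
Total = 0.00192. Share from F = 0.00130/0.00192 = 0.675.

67.5%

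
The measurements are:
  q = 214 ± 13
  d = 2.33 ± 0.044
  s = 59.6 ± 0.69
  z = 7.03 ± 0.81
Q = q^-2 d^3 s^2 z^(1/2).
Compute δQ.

For a monomial Q ∝ q^-2, d^3, s^2, z^(1/2), fractional errors add in quadrature:
  (-2·δq/q)² = (-2×0.0607)² = 0.0148;  (3·δd/d)² = (3×0.0189)² = 0.00321;  (2·δs/s)² = (2×0.0116)² = 0.000536;  (½·δz/z)² = (0.5×0.115)² = 0.00332
δQ/Q = √(0.0218) = 0.148
Q = 2.60, so δQ = 0.148 × 2.60 = 0.384.

0.384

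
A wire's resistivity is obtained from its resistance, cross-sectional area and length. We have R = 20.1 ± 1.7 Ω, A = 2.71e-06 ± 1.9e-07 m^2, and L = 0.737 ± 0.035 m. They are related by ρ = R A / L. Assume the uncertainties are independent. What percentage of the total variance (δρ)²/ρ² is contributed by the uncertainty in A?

(δρ/ρ)² = (1·δR/R)² + (1·δA/A)² + (-1·δL/L)²
  R term: (1×0.0846)² = 0.00715
  A term: (1×0.0701)² = 0.00492
  L term: (-1×0.0475)² = 0.00226
Total = 0.0143. Share from A = 0.00492/0.0143 = 0.343.

34.3%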